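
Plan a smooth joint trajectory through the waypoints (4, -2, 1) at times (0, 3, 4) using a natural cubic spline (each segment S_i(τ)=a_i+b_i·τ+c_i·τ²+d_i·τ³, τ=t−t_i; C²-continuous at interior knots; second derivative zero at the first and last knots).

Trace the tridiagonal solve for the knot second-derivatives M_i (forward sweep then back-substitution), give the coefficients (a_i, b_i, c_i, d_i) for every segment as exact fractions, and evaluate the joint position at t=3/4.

  seg 0: a=4 b=-31/8 c=0 d=5/24
  seg 1: a=-2 b=7/4 c=15/8 d=-5/8
S(3/4) = 605/512

Δ: Δ0=-2, Δ1=3
row 1: diag=8, rhs=30; c'=1/8, d'=15/4
back: M1=15/4
M: M0=0, M1=15/4, M2=0
seg 0: a=4, c=M0/2=0, d=(M1−M0)/(6·3)=5/24, b=Δ0−h0·(2M0+M1)/6=-31/8
seg 1: a=-2, c=M1/2=15/8, d=(M2−M1)/(6·1)=-5/8, b=Δ1−h1·(2M1+M2)/6=7/4
t_q=3/4 → seg 0, τ=3/4; S=4+-31/8·τ+0·τ²+5/24·τ³=605/512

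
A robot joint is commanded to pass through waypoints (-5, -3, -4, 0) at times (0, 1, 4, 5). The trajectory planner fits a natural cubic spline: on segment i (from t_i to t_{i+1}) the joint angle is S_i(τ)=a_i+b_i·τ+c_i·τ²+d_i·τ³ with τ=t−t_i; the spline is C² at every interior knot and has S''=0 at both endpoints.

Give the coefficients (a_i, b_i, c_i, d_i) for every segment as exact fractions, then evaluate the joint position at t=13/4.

  seg 0: a=-5 b=85/33 c=0 d=-19/33
  seg 1: a=-3 b=28/33 c=-19/11 d=4/9
  seg 2: a=-4 b=82/33 c=25/11 d=-25/33
S(13/4) = -105/22

Δ: Δ0=2, Δ1=-1/3, Δ2=4
row 1: diag=8, rhs=-14; c'=3/8, d'=-7/4
row 2: denom=8−3·3/8=55/8; d'=(26−3·-7/4)/(55/8)=50/11
back: M2=50/11
back: M1=-7/4−3/8·50/11=-38/11
M: M0=0, M1=-38/11, M2=50/11, M3=0
seg 0: a=-5, c=M0/2=0, d=(M1−M0)/(6·1)=-19/33, b=Δ0−h0·(2M0+M1)/6=85/33
seg 1: a=-3, c=M1/2=-19/11, d=(M2−M1)/(6·3)=4/9, b=Δ1−h1·(2M1+M2)/6=28/33
seg 2: a=-4, c=M2/2=25/11, d=(M3−M2)/(6·1)=-25/33, b=Δ2−h2·(2M2+M3)/6=82/33
t_q=13/4 → seg 1, τ=9/4; S=-3+28/33·τ+-19/11·τ²+4/9·τ³=-105/22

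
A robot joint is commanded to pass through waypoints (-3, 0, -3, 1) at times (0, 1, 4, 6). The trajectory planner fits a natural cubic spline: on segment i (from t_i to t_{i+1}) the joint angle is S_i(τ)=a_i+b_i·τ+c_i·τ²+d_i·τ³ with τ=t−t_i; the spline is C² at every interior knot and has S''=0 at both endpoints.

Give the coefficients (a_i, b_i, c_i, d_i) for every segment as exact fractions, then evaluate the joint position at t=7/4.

  seg 0: a=-3 b=262/71 c=0 d=-49/71
  seg 1: a=0 b=115/71 c=-147/71 d=85/213
  seg 2: a=-3 b=-2/71 c=108/71 d=-18/71
S(7/4) = 993/4544

Δ: Δ0=3, Δ1=-1, Δ2=2
row 1: diag=8, rhs=-24; c'=3/8, d'=-3
row 2: denom=10−3·3/8=71/8; d'=(18−3·-3)/(71/8)=216/71
back: M2=216/71
back: M1=-3−3/8·216/71=-294/71
M: M0=0, M1=-294/71, M2=216/71, M3=0
seg 0: a=-3, c=M0/2=0, d=(M1−M0)/(6·1)=-49/71, b=Δ0−h0·(2M0+M1)/6=262/71
seg 1: a=0, c=M1/2=-147/71, d=(M2−M1)/(6·3)=85/213, b=Δ1−h1·(2M1+M2)/6=115/71
seg 2: a=-3, c=M2/2=108/71, d=(M3−M2)/(6·2)=-18/71, b=Δ2−h2·(2M2+M3)/6=-2/71
t_q=7/4 → seg 1, τ=3/4; S=0+115/71·τ+-147/71·τ²+85/213·τ³=993/4544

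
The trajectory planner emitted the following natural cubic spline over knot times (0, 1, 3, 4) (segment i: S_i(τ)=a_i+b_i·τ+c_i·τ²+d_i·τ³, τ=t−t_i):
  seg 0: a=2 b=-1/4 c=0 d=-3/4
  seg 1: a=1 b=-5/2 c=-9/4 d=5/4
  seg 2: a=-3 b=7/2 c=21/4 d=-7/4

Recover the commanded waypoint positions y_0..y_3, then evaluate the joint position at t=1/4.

y_0 = S_0(0) = a_0 = 2
y_1 = S_1(0) = a_1 = 1
y_2 = S_2(0) = a_2 = -3
y_3 = S_2(1) = 4
t_q=1/4 is in segment 0 (τ=1/4); S_0(τ)=493/256

y_0=2 y_1=1 y_2=-3 y_3=4
S(1/4) = 493/256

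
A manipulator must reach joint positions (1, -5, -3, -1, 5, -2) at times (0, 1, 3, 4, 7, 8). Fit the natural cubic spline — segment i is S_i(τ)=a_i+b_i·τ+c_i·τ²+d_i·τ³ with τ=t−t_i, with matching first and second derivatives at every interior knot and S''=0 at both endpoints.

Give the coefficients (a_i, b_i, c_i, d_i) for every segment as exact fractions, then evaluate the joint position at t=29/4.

  seg 0: a=1 b=-6235/856 c=0 d=1099/856
  seg 1: a=-5 b=-1469/428 c=3297/856 d=-175/214
  seg 2: a=-3 b=925/428 c=-903/856 d=765/856
  seg 3: a=-1 b=2339/856 c=174/107 d=-1601/2568
  seg 4: a=5 b=-1859/428 c=-3411/856 d=1137/856
S(29/4) = 201925/54784

Δ: Δ0=-6, Δ1=1, Δ2=2, Δ3=2, Δ4=-7
row 1: diag=6, rhs=42; c'=1/3, d'=7
row 2: denom=6−2·1/3=16/3; d'=(6−2·7)/(16/3)=-3/2
row 3: denom=8−1·3/16=125/16; d'=(0−1·-3/2)/(125/16)=24/125
row 4: denom=8−3·48/125=856/125; d'=(-54−3·24/125)/(856/125)=-3411/428
back: M4=-3411/428
back: M3=24/125−48/125·-3411/428=348/107
back: M2=-3/2−3/16·348/107=-903/428
back: M1=7−1/3·-903/428=3297/428
M: M0=0, M1=3297/428, M2=-903/428, M3=348/107, M4=-3411/428, M5=0
seg 0: a=1, c=M0/2=0, d=(M1−M0)/(6·1)=1099/856, b=Δ0−h0·(2M0+M1)/6=-6235/856
seg 1: a=-5, c=M1/2=3297/856, d=(M2−M1)/(6·2)=-175/214, b=Δ1−h1·(2M1+M2)/6=-1469/428
seg 2: a=-3, c=M2/2=-903/856, d=(M3−M2)/(6·1)=765/856, b=Δ2−h2·(2M2+M3)/6=925/428
seg 3: a=-1, c=M3/2=174/107, d=(M4−M3)/(6·3)=-1601/2568, b=Δ3−h3·(2M3+M4)/6=2339/856
seg 4: a=5, c=M4/2=-3411/856, d=(M5−M4)/(6·1)=1137/856, b=Δ4−h4·(2M4+M5)/6=-1859/428
t_q=29/4 → seg 4, τ=1/4; S=5+-1859/428·τ+-3411/856·τ²+1137/856·τ³=201925/54784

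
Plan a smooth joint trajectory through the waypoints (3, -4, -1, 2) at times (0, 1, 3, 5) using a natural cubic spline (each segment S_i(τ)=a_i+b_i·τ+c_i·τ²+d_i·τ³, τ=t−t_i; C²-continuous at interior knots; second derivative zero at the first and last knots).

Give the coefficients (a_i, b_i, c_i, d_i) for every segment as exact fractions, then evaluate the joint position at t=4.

Δ: Δ0=-7, Δ1=3/2, Δ2=3/2
row 1: diag=6, rhs=51; c'=1/3, d'=17/2
row 2: denom=8−2·1/3=22/3; d'=(0−2·17/2)/(22/3)=-51/22
back: M2=-51/22
back: M1=17/2−1/3·-51/22=102/11
M: M0=0, M1=102/11, M2=-51/22, M3=0
seg 0: a=3, c=M0/2=0, d=(M1−M0)/(6·1)=17/11, b=Δ0−h0·(2M0+M1)/6=-94/11
seg 1: a=-4, c=M1/2=51/11, d=(M2−M1)/(6·2)=-85/88, b=Δ1−h1·(2M1+M2)/6=-43/11
seg 2: a=-1, c=M2/2=-51/44, d=(M3−M2)/(6·2)=17/88, b=Δ2−h2·(2M2+M3)/6=67/22
t_q=4 → seg 2, τ=1; S=-1+67/22·τ+-51/44·τ²+17/88·τ³=95/88

  seg 0: a=3 b=-94/11 c=0 d=17/11
  seg 1: a=-4 b=-43/11 c=51/11 d=-85/88
  seg 2: a=-1 b=67/22 c=-51/44 d=17/88
S(4) = 95/88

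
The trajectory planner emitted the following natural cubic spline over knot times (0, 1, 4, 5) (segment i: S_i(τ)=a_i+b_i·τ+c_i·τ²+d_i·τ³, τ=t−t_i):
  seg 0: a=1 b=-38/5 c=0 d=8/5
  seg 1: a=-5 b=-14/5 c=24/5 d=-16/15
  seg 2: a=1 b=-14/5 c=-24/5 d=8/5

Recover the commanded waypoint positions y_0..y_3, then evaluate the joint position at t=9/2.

y_0 = S_0(0) = a_0 = 1
y_1 = S_1(0) = a_1 = -5
y_2 = S_2(0) = a_2 = 1
y_3 = S_2(1) = -5
t_q=9/2 is in segment 2 (τ=1/2); S_2(τ)=-7/5

y_0=1 y_1=-5 y_2=1 y_3=-5
S(9/2) = -7/5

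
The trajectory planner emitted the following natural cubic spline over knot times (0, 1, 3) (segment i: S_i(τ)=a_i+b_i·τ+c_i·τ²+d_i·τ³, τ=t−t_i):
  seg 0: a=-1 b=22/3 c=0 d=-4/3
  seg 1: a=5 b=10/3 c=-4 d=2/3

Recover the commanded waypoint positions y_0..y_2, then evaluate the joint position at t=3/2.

y_0 = S_0(0) = a_0 = -1
y_1 = S_1(0) = a_1 = 5
y_2 = S_1(2) = 1
t_q=3/2 is in segment 1 (τ=1/2); S_1(τ)=23/4

y_0=-1 y_1=5 y_2=1
S(3/2) = 23/4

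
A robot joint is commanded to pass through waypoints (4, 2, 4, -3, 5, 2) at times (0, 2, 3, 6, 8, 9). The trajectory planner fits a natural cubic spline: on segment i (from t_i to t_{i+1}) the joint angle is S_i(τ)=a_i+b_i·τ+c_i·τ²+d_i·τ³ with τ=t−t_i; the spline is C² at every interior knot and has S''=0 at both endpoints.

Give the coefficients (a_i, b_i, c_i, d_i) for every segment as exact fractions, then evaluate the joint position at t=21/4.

  seg 0: a=4 b=-4102/1731 c=0 d=2371/6924
  seg 1: a=2 b=3011/1731 c=2371/1154 d=-6211/3462
  seg 2: a=4 b=1615/3462 c=-1920/577 d=921/1154
  seg 3: a=-3 b=3548/1731 c=4449/1154 d=-9971/6924
  seg 4: a=5 b=329/1731 c=-2761/577 d=2761/1731
S(21/4) = -199807/73856

Δ: Δ0=-1, Δ1=2, Δ2=-7/3, Δ3=4, Δ4=-3
row 1: diag=6, rhs=18; c'=1/6, d'=3
row 2: denom=8−1·1/6=47/6; d'=(-26−1·3)/(47/6)=-174/47
row 3: denom=10−3·18/47=416/47; d'=(38−3·-174/47)/(416/47)=577/104
row 4: denom=6−2·47/208=577/104; d'=(-42−2·577/104)/(577/104)=-5522/577
back: M4=-5522/577
back: M3=577/104−47/208·-5522/577=4449/577
back: M2=-174/47−18/47·4449/577=-3840/577
back: M1=3−1/6·-3840/577=2371/577
M: M0=0, M1=2371/577, M2=-3840/577, M3=4449/577, M4=-5522/577, M5=0
seg 0: a=4, c=M0/2=0, d=(M1−M0)/(6·2)=2371/6924, b=Δ0−h0·(2M0+M1)/6=-4102/1731
seg 1: a=2, c=M1/2=2371/1154, d=(M2−M1)/(6·1)=-6211/3462, b=Δ1−h1·(2M1+M2)/6=3011/1731
seg 2: a=4, c=M2/2=-1920/577, d=(M3−M2)/(6·3)=921/1154, b=Δ2−h2·(2M2+M3)/6=1615/3462
seg 3: a=-3, c=M3/2=4449/1154, d=(M4−M3)/(6·2)=-9971/6924, b=Δ3−h3·(2M3+M4)/6=3548/1731
seg 4: a=5, c=M4/2=-2761/577, d=(M5−M4)/(6·1)=2761/1731, b=Δ4−h4·(2M4+M5)/6=329/1731
t_q=21/4 → seg 2, τ=9/4; S=4+1615/3462·τ+-1920/577·τ²+921/1154·τ³=-199807/73856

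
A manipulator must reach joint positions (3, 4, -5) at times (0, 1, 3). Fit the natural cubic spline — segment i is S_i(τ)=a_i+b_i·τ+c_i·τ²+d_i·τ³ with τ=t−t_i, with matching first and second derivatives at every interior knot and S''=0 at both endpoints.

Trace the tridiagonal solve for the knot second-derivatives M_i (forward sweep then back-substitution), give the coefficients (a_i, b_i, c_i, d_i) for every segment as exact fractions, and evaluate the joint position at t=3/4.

  seg 0: a=3 b=23/12 c=0 d=-11/12
  seg 1: a=4 b=-5/6 c=-11/4 d=11/24
S(3/4) = 1037/256

Δ: Δ0=1, Δ1=-9/2
row 1: diag=6, rhs=-33; c'=1/3, d'=-11/2
back: M1=-11/2
M: M0=0, M1=-11/2, M2=0
seg 0: a=3, c=M0/2=0, d=(M1−M0)/(6·1)=-11/12, b=Δ0−h0·(2M0+M1)/6=23/12
seg 1: a=4, c=M1/2=-11/4, d=(M2−M1)/(6·2)=11/24, b=Δ1−h1·(2M1+M2)/6=-5/6
t_q=3/4 → seg 0, τ=3/4; S=3+23/12·τ+0·τ²+-11/12·τ³=1037/256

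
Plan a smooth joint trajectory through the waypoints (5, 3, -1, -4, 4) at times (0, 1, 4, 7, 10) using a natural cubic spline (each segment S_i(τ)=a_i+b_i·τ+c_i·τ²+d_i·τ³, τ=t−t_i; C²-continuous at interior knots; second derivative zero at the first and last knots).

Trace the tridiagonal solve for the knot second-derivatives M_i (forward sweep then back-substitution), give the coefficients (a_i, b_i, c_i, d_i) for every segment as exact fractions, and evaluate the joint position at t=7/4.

  seg 0: a=5 b=-685/324 c=0 d=37/324
  seg 1: a=3 b=-287/162 c=37/108 d=-191/2916
  seg 2: a=-1 b=-481/324 c=-20/81 d=397/2916
  seg 3: a=-4 b=115/162 c=317/324 d=-317/2916
S(7/4) = 4231/2304

Δ: Δ0=-2, Δ1=-4/3, Δ2=-1, Δ3=8/3
row 1: diag=8, rhs=4; c'=3/8, d'=1/2
row 2: denom=12−3·3/8=87/8; d'=(2−3·1/2)/(87/8)=4/87
row 3: denom=12−3·8/29=324/29; d'=(22−3·4/87)/(324/29)=317/162
back: M3=317/162
back: M2=4/87−8/29·317/162=-40/81
back: M1=1/2−3/8·-40/81=37/54
M: M0=0, M1=37/54, M2=-40/81, M3=317/162, M4=0
seg 0: a=5, c=M0/2=0, d=(M1−M0)/(6·1)=37/324, b=Δ0−h0·(2M0+M1)/6=-685/324
seg 1: a=3, c=M1/2=37/108, d=(M2−M1)/(6·3)=-191/2916, b=Δ1−h1·(2M1+M2)/6=-287/162
seg 2: a=-1, c=M2/2=-20/81, d=(M3−M2)/(6·3)=397/2916, b=Δ2−h2·(2M2+M3)/6=-481/324
seg 3: a=-4, c=M3/2=317/324, d=(M4−M3)/(6·3)=-317/2916, b=Δ3−h3·(2M3+M4)/6=115/162
t_q=7/4 → seg 1, τ=3/4; S=3+-287/162·τ+37/108·τ²+-191/2916·τ³=4231/2304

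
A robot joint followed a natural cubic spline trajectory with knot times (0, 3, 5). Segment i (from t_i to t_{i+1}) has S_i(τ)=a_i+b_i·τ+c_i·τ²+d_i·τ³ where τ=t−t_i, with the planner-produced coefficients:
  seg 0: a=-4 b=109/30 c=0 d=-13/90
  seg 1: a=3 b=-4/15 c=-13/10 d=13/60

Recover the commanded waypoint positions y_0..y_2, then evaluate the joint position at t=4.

y_0=-4 y_1=3 y_2=-1
S(4) = 33/20

y_0 = S_0(0) = a_0 = -4
y_1 = S_1(0) = a_1 = 3
y_2 = S_1(2) = -1
t_q=4 is in segment 1 (τ=1); S_1(τ)=33/20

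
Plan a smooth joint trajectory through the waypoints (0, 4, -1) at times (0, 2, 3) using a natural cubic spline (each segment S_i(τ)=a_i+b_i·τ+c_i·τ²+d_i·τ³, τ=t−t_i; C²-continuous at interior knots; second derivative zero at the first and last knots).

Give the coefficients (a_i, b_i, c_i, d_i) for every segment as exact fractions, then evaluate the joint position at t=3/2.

  seg 0: a=0 b=13/3 c=0 d=-7/12
  seg 1: a=4 b=-8/3 c=-7/2 d=7/6
S(3/2) = 145/32

Δ: Δ0=2, Δ1=-5
row 1: diag=6, rhs=-42; c'=1/6, d'=-7
back: M1=-7
M: M0=0, M1=-7, M2=0
seg 0: a=0, c=M0/2=0, d=(M1−M0)/(6·2)=-7/12, b=Δ0−h0·(2M0+M1)/6=13/3
seg 1: a=4, c=M1/2=-7/2, d=(M2−M1)/(6·1)=7/6, b=Δ1−h1·(2M1+M2)/6=-8/3
t_q=3/2 → seg 0, τ=3/2; S=0+13/3·τ+0·τ²+-7/12·τ³=145/32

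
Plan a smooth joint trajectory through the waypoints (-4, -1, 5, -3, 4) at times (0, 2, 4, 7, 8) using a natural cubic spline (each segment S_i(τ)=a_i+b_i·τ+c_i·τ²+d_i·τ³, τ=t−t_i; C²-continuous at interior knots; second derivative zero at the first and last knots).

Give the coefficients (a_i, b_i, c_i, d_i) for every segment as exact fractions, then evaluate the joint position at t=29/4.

  seg 0: a=-4 b=881/1608 c=0 d=1531/6432
  seg 1: a=-1 b=2737/804 c=1531/1072 d=-5243/6432
  seg 2: a=5 b=-1069/1608 c=-232/67 d=4495/4824
  seg 3: a=-3 b=2989/804 c=2639/536 d=-2639/1608
S(29/4) = -61353/34304

Δ: Δ0=3/2, Δ1=3, Δ2=-8/3, Δ3=7
row 1: diag=8, rhs=9; c'=1/4, d'=9/8
row 2: denom=10−2·1/4=19/2; d'=(-34−2·9/8)/(19/2)=-145/38
row 3: denom=8−3·6/19=134/19; d'=(58−3·-145/38)/(134/19)=2639/268
back: M3=2639/268
back: M2=-145/38−6/19·2639/268=-464/67
back: M1=9/8−1/4·-464/67=1531/536
M: M0=0, M1=1531/536, M2=-464/67, M3=2639/268, M4=0
seg 0: a=-4, c=M0/2=0, d=(M1−M0)/(6·2)=1531/6432, b=Δ0−h0·(2M0+M1)/6=881/1608
seg 1: a=-1, c=M1/2=1531/1072, d=(M2−M1)/(6·2)=-5243/6432, b=Δ1−h1·(2M1+M2)/6=2737/804
seg 2: a=5, c=M2/2=-232/67, d=(M3−M2)/(6·3)=4495/4824, b=Δ2−h2·(2M2+M3)/6=-1069/1608
seg 3: a=-3, c=M3/2=2639/536, d=(M4−M3)/(6·1)=-2639/1608, b=Δ3−h3·(2M3+M4)/6=2989/804
t_q=29/4 → seg 3, τ=1/4; S=-3+2989/804·τ+2639/536·τ²+-2639/1608·τ³=-61353/34304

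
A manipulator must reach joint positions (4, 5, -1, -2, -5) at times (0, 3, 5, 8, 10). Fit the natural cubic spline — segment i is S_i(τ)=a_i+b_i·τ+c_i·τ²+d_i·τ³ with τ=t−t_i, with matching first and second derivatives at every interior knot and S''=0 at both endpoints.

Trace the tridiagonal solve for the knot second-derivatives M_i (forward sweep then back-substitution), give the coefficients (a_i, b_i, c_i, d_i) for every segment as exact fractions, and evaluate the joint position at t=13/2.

Δ: Δ0=1/3, Δ1=-3, Δ2=-1/3, Δ3=-3/2
row 1: diag=10, rhs=-20; c'=1/5, d'=-2
row 2: denom=10−2·1/5=48/5; d'=(16−2·-2)/(48/5)=25/12
row 3: denom=10−3·5/16=145/16; d'=(-7−3·25/12)/(145/16)=-212/145
back: M3=-212/145
back: M2=25/12−5/16·-212/145=221/87
back: M1=-2−1/5·221/87=-1091/435
M: M0=0, M1=-1091/435, M2=221/87, M3=-212/145, M4=0
seg 0: a=4, c=M0/2=0, d=(M1−M0)/(6·3)=-1091/7830, b=Δ0−h0·(2M0+M1)/6=1381/870
seg 1: a=5, c=M1/2=-1091/870, d=(M2−M1)/(6·2)=61/145, b=Δ1−h1·(2M1+M2)/6=-946/435
seg 2: a=-1, c=M2/2=221/174, d=(M3−M2)/(6·3)=-1741/7830, b=Δ2−h2·(2M2+M3)/6=-932/435
seg 3: a=-2, c=M3/2=-106/145, d=(M4−M3)/(6·2)=53/435, b=Δ3−h3·(2M3+M4)/6=-457/870
t_q=13/2 → seg 2, τ=3/2; S=-1+-932/435·τ+221/174·τ²+-1741/7830·τ³=-4887/2320

  seg 0: a=4 b=1381/870 c=0 d=-1091/7830
  seg 1: a=5 b=-946/435 c=-1091/870 d=61/145
  seg 2: a=-1 b=-932/435 c=221/174 d=-1741/7830
  seg 3: a=-2 b=-457/870 c=-106/145 d=53/435
S(13/2) = -4887/2320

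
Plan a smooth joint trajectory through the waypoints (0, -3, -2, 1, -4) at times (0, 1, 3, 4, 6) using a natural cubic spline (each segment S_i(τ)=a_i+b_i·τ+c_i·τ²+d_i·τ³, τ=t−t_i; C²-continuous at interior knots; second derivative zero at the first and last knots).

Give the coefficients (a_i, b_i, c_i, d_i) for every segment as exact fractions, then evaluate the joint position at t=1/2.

  seg 0: a=0 b=-1279/372 c=0 d=163/372
  seg 1: a=-3 b=-395/186 c=163/124 d=-1/744
  seg 2: a=-2 b=290/93 c=81/62 d=-265/186
  seg 3: a=1 b=271/186 c=-92/31 d=46/93
S(1/2) = -1651/992

Δ: Δ0=-3, Δ1=1/2, Δ2=3, Δ3=-5/2
row 1: diag=6, rhs=21; c'=1/3, d'=7/2
row 2: denom=6−2·1/3=16/3; d'=(15−2·7/2)/(16/3)=3/2
row 3: denom=6−1·3/16=93/16; d'=(-33−1·3/2)/(93/16)=-184/31
back: M3=-184/31
back: M2=3/2−3/16·-184/31=81/31
back: M1=7/2−1/3·81/31=163/62
M: M0=0, M1=163/62, M2=81/31, M3=-184/31, M4=0
seg 0: a=0, c=M0/2=0, d=(M1−M0)/(6·1)=163/372, b=Δ0−h0·(2M0+M1)/6=-1279/372
seg 1: a=-3, c=M1/2=163/124, d=(M2−M1)/(6·2)=-1/744, b=Δ1−h1·(2M1+M2)/6=-395/186
seg 2: a=-2, c=M2/2=81/62, d=(M3−M2)/(6·1)=-265/186, b=Δ2−h2·(2M2+M3)/6=290/93
seg 3: a=1, c=M3/2=-92/31, d=(M4−M3)/(6·2)=46/93, b=Δ3−h3·(2M3+M4)/6=271/186
t_q=1/2 → seg 0, τ=1/2; S=0+-1279/372·τ+0·τ²+163/372·τ³=-1651/992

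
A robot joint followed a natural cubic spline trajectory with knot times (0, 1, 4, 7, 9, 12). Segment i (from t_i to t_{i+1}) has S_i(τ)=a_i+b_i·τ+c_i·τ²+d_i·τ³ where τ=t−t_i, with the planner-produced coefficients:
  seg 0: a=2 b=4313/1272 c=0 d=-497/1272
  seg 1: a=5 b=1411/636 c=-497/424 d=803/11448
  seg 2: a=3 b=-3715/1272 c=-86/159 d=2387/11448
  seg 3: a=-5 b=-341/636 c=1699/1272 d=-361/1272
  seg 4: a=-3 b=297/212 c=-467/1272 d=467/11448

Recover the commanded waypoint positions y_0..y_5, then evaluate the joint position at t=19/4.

y_0=2 y_1=5 y_2=3 y_3=-5 y_4=-3 y_5=-1
S(19/4) = 16099/27136

y_0 = S_0(0) = a_0 = 2
y_1 = S_1(0) = a_1 = 5
y_2 = S_2(0) = a_2 = 3
y_3 = S_3(0) = a_3 = -5
y_4 = S_4(0) = a_4 = -3
y_5 = S_4(3) = -1
t_q=19/4 is in segment 2 (τ=3/4); S_2(τ)=16099/27136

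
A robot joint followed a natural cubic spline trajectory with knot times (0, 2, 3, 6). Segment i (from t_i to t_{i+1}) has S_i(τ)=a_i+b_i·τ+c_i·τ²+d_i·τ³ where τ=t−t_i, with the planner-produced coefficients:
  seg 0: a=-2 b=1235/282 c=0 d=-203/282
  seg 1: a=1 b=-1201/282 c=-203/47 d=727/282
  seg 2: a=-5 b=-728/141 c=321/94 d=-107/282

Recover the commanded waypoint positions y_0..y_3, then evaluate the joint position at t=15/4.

y_0 = S_0(0) = a_0 = -2
y_1 = S_1(0) = a_1 = 1
y_2 = S_2(0) = a_2 = -5
y_3 = S_2(3) = 0
t_q=15/4 is in segment 2 (τ=3/4); S_2(τ)=-42783/6016

y_0=-2 y_1=1 y_2=-5 y_3=0
S(15/4) = -42783/6016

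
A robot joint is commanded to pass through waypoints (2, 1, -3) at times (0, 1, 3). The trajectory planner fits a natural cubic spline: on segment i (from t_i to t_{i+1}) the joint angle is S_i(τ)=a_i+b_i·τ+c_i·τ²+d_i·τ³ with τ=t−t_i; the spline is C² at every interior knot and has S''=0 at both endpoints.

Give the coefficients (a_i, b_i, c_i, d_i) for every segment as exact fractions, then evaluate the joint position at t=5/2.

Δ: Δ0=-1, Δ1=-2
row 1: diag=6, rhs=-6; c'=1/3, d'=-1
back: M1=-1
M: M0=0, M1=-1, M2=0
seg 0: a=2, c=M0/2=0, d=(M1−M0)/(6·1)=-1/6, b=Δ0−h0·(2M0+M1)/6=-5/6
seg 1: a=1, c=M1/2=-1/2, d=(M2−M1)/(6·2)=1/12, b=Δ1−h1·(2M1+M2)/6=-4/3
t_q=5/2 → seg 1, τ=3/2; S=1+-4/3·τ+-1/2·τ²+1/12·τ³=-59/32

  seg 0: a=2 b=-5/6 c=0 d=-1/6
  seg 1: a=1 b=-4/3 c=-1/2 d=1/12
S(5/2) = -59/32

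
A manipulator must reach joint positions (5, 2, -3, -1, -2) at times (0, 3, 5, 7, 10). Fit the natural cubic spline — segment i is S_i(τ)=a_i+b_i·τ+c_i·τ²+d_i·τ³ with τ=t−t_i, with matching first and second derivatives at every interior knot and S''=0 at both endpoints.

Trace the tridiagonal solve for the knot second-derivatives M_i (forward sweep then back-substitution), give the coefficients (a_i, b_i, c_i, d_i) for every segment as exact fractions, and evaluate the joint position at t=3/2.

  seg 0: a=5 b=-19/90 c=0 d=-71/810
  seg 1: a=2 b=-116/45 c=-71/90 d=149/360
  seg 2: a=-3 b=-23/30 c=61/36 d=-73/180
  seg 3: a=-1 b=103/90 c=-133/180 d=133/1620
S(3/2) = 351/80

Δ: Δ0=-1, Δ1=-5/2, Δ2=1, Δ3=-1/3
row 1: diag=10, rhs=-9; c'=1/5, d'=-9/10
row 2: denom=8−2·1/5=38/5; d'=(21−2·-9/10)/(38/5)=3
row 3: denom=10−2·5/19=180/19; d'=(-8−2·3)/(180/19)=-133/90
back: M3=-133/90
back: M2=3−5/19·-133/90=61/18
back: M1=-9/10−1/5·61/18=-71/45
M: M0=0, M1=-71/45, M2=61/18, M3=-133/90, M4=0
seg 0: a=5, c=M0/2=0, d=(M1−M0)/(6·3)=-71/810, b=Δ0−h0·(2M0+M1)/6=-19/90
seg 1: a=2, c=M1/2=-71/90, d=(M2−M1)/(6·2)=149/360, b=Δ1−h1·(2M1+M2)/6=-116/45
seg 2: a=-3, c=M2/2=61/36, d=(M3−M2)/(6·2)=-73/180, b=Δ2−h2·(2M2+M3)/6=-23/30
seg 3: a=-1, c=M3/2=-133/180, d=(M4−M3)/(6·3)=133/1620, b=Δ3−h3·(2M3+M4)/6=103/90
t_q=3/2 → seg 0, τ=3/2; S=5+-19/90·τ+0·τ²+-71/810·τ³=351/80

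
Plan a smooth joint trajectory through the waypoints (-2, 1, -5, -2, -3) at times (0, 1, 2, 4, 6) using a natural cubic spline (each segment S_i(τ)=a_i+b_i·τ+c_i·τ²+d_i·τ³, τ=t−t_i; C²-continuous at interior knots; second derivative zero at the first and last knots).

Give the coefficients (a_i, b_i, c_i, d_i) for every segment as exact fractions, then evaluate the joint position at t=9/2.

Δ: Δ0=3, Δ1=-6, Δ2=3/2, Δ3=-1/2
row 1: diag=4, rhs=-54; c'=1/4, d'=-27/2
row 2: denom=6−1·1/4=23/4; d'=(45−1·-27/2)/(23/4)=234/23
row 3: denom=8−2·8/23=168/23; d'=(-12−2·234/23)/(168/23)=-31/7
back: M3=-31/7
back: M2=234/23−8/23·-31/7=82/7
back: M1=-27/2−1/4·82/7=-115/7
M: M0=0, M1=-115/7, M2=82/7, M3=-31/7, M4=0
seg 0: a=-2, c=M0/2=0, d=(M1−M0)/(6·1)=-115/42, b=Δ0−h0·(2M0+M1)/6=241/42
seg 1: a=1, c=M1/2=-115/14, d=(M2−M1)/(6·1)=197/42, b=Δ1−h1·(2M1+M2)/6=-52/21
seg 2: a=-5, c=M2/2=41/7, d=(M3−M2)/(6·2)=-113/84, b=Δ2−h2·(2M2+M3)/6=-29/6
seg 3: a=-2, c=M3/2=-31/14, d=(M4−M3)/(6·2)=31/84, b=Δ3−h3·(2M3+M4)/6=103/42
t_q=9/2 → seg 3, τ=1/2; S=-2+103/42·τ+-31/14·τ²+31/84·τ³=-41/32

  seg 0: a=-2 b=241/42 c=0 d=-115/42
  seg 1: a=1 b=-52/21 c=-115/14 d=197/42
  seg 2: a=-5 b=-29/6 c=41/7 d=-113/84
  seg 3: a=-2 b=103/42 c=-31/14 d=31/84
S(9/2) = -41/32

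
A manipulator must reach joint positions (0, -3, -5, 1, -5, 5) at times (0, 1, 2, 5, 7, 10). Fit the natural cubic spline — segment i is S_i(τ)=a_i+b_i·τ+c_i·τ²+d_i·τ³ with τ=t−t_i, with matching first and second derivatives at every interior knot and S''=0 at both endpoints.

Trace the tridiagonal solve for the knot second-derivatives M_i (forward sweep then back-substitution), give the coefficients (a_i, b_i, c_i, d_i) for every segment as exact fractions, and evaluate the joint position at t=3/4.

  seg 0: a=0 b=-3977/1308 c=0 d=53/1308
  seg 1: a=-3 b=-1909/654 c=53/436 d=1043/1308
  seg 2: a=-5 b=-371/1308 c=274/109 d=-6877/11772
  seg 3: a=1 b=-637/654 c=-3589/1308 d=283/327
  seg 4: a=-5 b=-341/218 c=3203/1308 d=-3203/11772
S(3/4) = -63155/27904

Δ: Δ0=-3, Δ1=-2, Δ2=2, Δ3=-3, Δ4=10/3
row 1: diag=4, rhs=6; c'=1/4, d'=3/2
row 2: denom=8−1·1/4=31/4; d'=(24−1·3/2)/(31/4)=90/31
row 3: denom=10−3·12/31=274/31; d'=(-30−3·90/31)/(274/31)=-600/137
row 4: denom=10−2·31/137=1308/137; d'=(38−2·-600/137)/(1308/137)=3203/654
back: M4=3203/654
back: M3=-600/137−31/137·3203/654=-3589/654
back: M2=90/31−12/31·-3589/654=548/109
back: M1=3/2−1/4·548/109=53/218
M: M0=0, M1=53/218, M2=548/109, M3=-3589/654, M4=3203/654, M5=0
seg 0: a=0, c=M0/2=0, d=(M1−M0)/(6·1)=53/1308, b=Δ0−h0·(2M0+M1)/6=-3977/1308
seg 1: a=-3, c=M1/2=53/436, d=(M2−M1)/(6·1)=1043/1308, b=Δ1−h1·(2M1+M2)/6=-1909/654
seg 2: a=-5, c=M2/2=274/109, d=(M3−M2)/(6·3)=-6877/11772, b=Δ2−h2·(2M2+M3)/6=-371/1308
seg 3: a=1, c=M3/2=-3589/1308, d=(M4−M3)/(6·2)=283/327, b=Δ3−h3·(2M3+M4)/6=-637/654
seg 4: a=-5, c=M4/2=3203/1308, d=(M5−M4)/(6·3)=-3203/11772, b=Δ4−h4·(2M4+M5)/6=-341/218
t_q=3/4 → seg 0, τ=3/4; S=0+-3977/1308·τ+0·τ²+53/1308·τ³=-63155/27904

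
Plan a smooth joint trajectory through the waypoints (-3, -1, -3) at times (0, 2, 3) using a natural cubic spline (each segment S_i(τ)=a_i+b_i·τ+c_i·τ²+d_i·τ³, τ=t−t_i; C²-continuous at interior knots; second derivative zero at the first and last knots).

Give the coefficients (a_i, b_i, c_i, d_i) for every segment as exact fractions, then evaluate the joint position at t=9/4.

Δ: Δ0=1, Δ1=-2
row 1: diag=6, rhs=-18; c'=1/6, d'=-3
back: M1=-3
M: M0=0, M1=-3, M2=0
seg 0: a=-3, c=M0/2=0, d=(M1−M0)/(6·2)=-1/4, b=Δ0−h0·(2M0+M1)/6=2
seg 1: a=-1, c=M1/2=-3/2, d=(M2−M1)/(6·1)=1/2, b=Δ1−h1·(2M1+M2)/6=-1
t_q=9/4 → seg 1, τ=1/4; S=-1+-1·τ+-3/2·τ²+1/2·τ³=-171/128

  seg 0: a=-3 b=2 c=0 d=-1/4
  seg 1: a=-1 b=-1 c=-3/2 d=1/2
S(9/4) = -171/128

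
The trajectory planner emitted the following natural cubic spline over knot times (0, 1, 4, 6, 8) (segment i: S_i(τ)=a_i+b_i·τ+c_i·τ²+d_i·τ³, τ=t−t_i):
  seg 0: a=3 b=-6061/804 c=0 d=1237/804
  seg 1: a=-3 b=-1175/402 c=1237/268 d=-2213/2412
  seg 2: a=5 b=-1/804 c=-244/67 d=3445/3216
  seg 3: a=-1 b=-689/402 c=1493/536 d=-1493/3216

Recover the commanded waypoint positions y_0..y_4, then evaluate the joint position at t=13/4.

y_0=3 y_1=-3 y_2=5 y_3=-1 y_4=3
S(13/4) = 57279/17152

y_0 = S_0(0) = a_0 = 3
y_1 = S_1(0) = a_1 = -3
y_2 = S_2(0) = a_2 = 5
y_3 = S_3(0) = a_3 = -1
y_4 = S_3(2) = 3
t_q=13/4 is in segment 1 (τ=9/4); S_1(τ)=57279/17152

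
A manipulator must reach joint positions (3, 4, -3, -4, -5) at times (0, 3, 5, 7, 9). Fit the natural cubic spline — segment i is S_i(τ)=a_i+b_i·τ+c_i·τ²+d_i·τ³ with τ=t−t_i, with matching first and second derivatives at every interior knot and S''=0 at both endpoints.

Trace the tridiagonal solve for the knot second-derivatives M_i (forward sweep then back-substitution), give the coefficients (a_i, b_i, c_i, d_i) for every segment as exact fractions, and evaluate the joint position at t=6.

  seg 0: a=3 b=1535/852 c=0 d=-139/852
  seg 1: a=4 b=-1109/426 c=-417/284 d=869/1704
  seg 2: a=-3 b=-502/213 c=113/71 d=-565/1704
  seg 3: a=-4 b=13/426 c=-113/284 d=113/1704
S(6) = -2327/568

Δ: Δ0=1/3, Δ1=-7/2, Δ2=-1/2, Δ3=-1/2
row 1: diag=10, rhs=-23; c'=1/5, d'=-23/10
row 2: denom=8−2·1/5=38/5; d'=(18−2·-23/10)/(38/5)=113/38
row 3: denom=8−2·5/19=142/19; d'=(0−2·113/38)/(142/19)=-113/142
back: M3=-113/142
back: M2=113/38−5/19·-113/142=226/71
back: M1=-23/10−1/5·226/71=-417/142
M: M0=0, M1=-417/142, M2=226/71, M3=-113/142, M4=0
seg 0: a=3, c=M0/2=0, d=(M1−M0)/(6·3)=-139/852, b=Δ0−h0·(2M0+M1)/6=1535/852
seg 1: a=4, c=M1/2=-417/284, d=(M2−M1)/(6·2)=869/1704, b=Δ1−h1·(2M1+M2)/6=-1109/426
seg 2: a=-3, c=M2/2=113/71, d=(M3−M2)/(6·2)=-565/1704, b=Δ2−h2·(2M2+M3)/6=-502/213
seg 3: a=-4, c=M3/2=-113/284, d=(M4−M3)/(6·2)=113/1704, b=Δ3−h3·(2M3+M4)/6=13/426
t_q=6 → seg 2, τ=1; S=-3+-502/213·τ+113/71·τ²+-565/1704·τ³=-2327/568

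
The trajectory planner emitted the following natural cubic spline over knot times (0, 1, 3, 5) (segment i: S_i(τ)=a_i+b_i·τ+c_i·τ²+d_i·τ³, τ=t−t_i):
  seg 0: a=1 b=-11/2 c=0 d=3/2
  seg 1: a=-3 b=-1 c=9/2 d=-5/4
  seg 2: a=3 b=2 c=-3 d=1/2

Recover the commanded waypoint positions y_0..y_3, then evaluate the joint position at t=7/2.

y_0 = S_0(0) = a_0 = 1
y_1 = S_1(0) = a_1 = -3
y_2 = S_2(0) = a_2 = 3
y_3 = S_2(2) = -1
t_q=7/2 is in segment 2 (τ=1/2); S_2(τ)=53/16

y_0=1 y_1=-3 y_2=3 y_3=-1
S(7/2) = 53/16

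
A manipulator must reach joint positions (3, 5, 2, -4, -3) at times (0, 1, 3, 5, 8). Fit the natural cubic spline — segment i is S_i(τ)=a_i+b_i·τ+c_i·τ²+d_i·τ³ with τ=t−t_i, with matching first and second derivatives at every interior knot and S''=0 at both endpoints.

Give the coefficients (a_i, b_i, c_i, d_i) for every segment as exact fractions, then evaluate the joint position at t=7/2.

  seg 0: a=3 b=791/312 c=0 d=-167/312
  seg 1: a=5 b=145/156 c=-167/104 d=61/312
  seg 2: a=2 b=-491/156 c=-45/104 d=79/312
  seg 3: a=-4 b=-287/156 c=113/104 d=-113/936
S(7/2) = 291/832

Δ: Δ0=2, Δ1=-3/2, Δ2=-3, Δ3=1/3
row 1: diag=6, rhs=-21; c'=1/3, d'=-7/2
row 2: denom=8−2·1/3=22/3; d'=(-9−2·-7/2)/(22/3)=-3/11
row 3: denom=10−2·3/11=104/11; d'=(20−2·-3/11)/(104/11)=113/52
back: M3=113/52
back: M2=-3/11−3/11·113/52=-45/52
back: M1=-7/2−1/3·-45/52=-167/52
M: M0=0, M1=-167/52, M2=-45/52, M3=113/52, M4=0
seg 0: a=3, c=M0/2=0, d=(M1−M0)/(6·1)=-167/312, b=Δ0−h0·(2M0+M1)/6=791/312
seg 1: a=5, c=M1/2=-167/104, d=(M2−M1)/(6·2)=61/312, b=Δ1−h1·(2M1+M2)/6=145/156
seg 2: a=2, c=M2/2=-45/104, d=(M3−M2)/(6·2)=79/312, b=Δ2−h2·(2M2+M3)/6=-491/156
seg 3: a=-4, c=M3/2=113/104, d=(M4−M3)/(6·3)=-113/936, b=Δ3−h3·(2M3+M4)/6=-287/156
t_q=7/2 → seg 2, τ=1/2; S=2+-491/156·τ+-45/104·τ²+79/312·τ³=291/832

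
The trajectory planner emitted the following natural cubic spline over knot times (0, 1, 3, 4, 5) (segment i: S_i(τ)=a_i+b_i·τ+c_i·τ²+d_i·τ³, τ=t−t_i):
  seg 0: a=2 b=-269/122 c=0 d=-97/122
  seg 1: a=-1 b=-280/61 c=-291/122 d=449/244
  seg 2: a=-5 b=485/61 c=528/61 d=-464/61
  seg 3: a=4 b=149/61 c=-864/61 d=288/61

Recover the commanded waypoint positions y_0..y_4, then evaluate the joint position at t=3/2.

y_0=2 y_1=-1 y_2=-5 y_3=4 y_4=-3
S(3/2) = -7147/1952

y_0 = S_0(0) = a_0 = 2
y_1 = S_1(0) = a_1 = -1
y_2 = S_2(0) = a_2 = -5
y_3 = S_3(0) = a_3 = 4
y_4 = S_3(1) = -3
t_q=3/2 is in segment 1 (τ=1/2); S_1(τ)=-7147/1952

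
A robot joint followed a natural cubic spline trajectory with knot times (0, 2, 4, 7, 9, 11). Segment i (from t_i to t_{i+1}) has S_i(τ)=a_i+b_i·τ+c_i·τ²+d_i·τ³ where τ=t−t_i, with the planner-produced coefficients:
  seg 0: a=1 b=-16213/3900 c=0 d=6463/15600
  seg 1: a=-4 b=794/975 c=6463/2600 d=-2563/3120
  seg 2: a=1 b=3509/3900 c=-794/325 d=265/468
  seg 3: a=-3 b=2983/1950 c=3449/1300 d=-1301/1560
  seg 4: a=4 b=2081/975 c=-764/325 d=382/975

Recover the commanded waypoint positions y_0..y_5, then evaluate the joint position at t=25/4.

y_0 = S_0(0) = a_0 = 1
y_1 = S_1(0) = a_1 = -4
y_2 = S_2(0) = a_2 = 1
y_3 = S_3(0) = a_3 = -3
y_4 = S_4(0) = a_4 = 4
y_5 = S_4(2) = 2
t_q=25/4 is in segment 2 (τ=9/4); S_2(τ)=-240767/83200

y_0=1 y_1=-4 y_2=1 y_3=-3 y_4=4 y_5=2
S(25/4) = -240767/83200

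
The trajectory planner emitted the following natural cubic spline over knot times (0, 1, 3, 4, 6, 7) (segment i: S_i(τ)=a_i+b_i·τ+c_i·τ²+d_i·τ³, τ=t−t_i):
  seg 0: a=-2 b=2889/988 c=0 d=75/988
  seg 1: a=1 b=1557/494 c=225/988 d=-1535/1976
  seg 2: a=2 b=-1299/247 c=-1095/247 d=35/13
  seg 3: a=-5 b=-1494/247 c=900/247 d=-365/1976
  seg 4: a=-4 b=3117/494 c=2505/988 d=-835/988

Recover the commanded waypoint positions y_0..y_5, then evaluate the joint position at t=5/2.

y_0 = S_0(0) = a_0 = -2
y_1 = S_1(0) = a_1 = 1
y_2 = S_2(0) = a_2 = 2
y_3 = S_3(0) = a_3 = -5
y_4 = S_4(0) = a_4 = -4
y_5 = S_4(1) = 4
t_q=5/2 is in segment 1 (τ=3/2); S_1(τ)=57199/15808

y_0=-2 y_1=1 y_2=2 y_3=-5 y_4=-4 y_5=4
S(5/2) = 57199/15808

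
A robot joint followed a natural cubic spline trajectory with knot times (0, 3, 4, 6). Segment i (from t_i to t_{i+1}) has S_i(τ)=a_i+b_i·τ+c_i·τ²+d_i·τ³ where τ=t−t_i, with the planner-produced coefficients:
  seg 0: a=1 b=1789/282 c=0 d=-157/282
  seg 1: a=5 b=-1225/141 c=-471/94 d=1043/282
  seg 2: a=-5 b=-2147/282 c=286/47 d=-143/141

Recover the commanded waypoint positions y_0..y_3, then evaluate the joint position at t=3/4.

y_0=1 y_1=5 y_2=-5 y_3=-4
S(3/4) = 33227/6016

y_0 = S_0(0) = a_0 = 1
y_1 = S_1(0) = a_1 = 5
y_2 = S_2(0) = a_2 = -5
y_3 = S_2(2) = -4
t_q=3/4 is in segment 0 (τ=3/4); S_0(τ)=33227/6016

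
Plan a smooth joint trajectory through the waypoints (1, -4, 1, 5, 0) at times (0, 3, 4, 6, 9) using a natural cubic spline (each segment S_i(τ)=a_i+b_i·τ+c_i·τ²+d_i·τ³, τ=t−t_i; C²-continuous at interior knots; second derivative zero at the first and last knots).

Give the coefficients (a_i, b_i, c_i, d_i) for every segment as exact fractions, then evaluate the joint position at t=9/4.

Δ: Δ0=-5/3, Δ1=5, Δ2=2, Δ3=-5/3
row 1: diag=8, rhs=40; c'=1/8, d'=5
row 2: denom=6−1·1/8=47/8; d'=(-18−1·5)/(47/8)=-184/47
row 3: denom=10−2·16/47=438/47; d'=(-22−2·-184/47)/(438/47)=-111/73
back: M3=-111/73
back: M2=-184/47−16/47·-111/73=-248/73
back: M1=5−1/8·-248/73=396/73
M: M0=0, M1=396/73, M2=-248/73, M3=-111/73, M4=0
seg 0: a=1, c=M0/2=0, d=(M1−M0)/(6·3)=22/73, b=Δ0−h0·(2M0+M1)/6=-959/219
seg 1: a=-4, c=M1/2=198/73, d=(M2−M1)/(6·1)=-322/219, b=Δ1−h1·(2M1+M2)/6=823/219
seg 2: a=1, c=M2/2=-124/73, d=(M3−M2)/(6·2)=137/876, b=Δ2−h2·(2M2+M3)/6=1045/219
seg 3: a=5, c=M3/2=-111/146, d=(M4−M3)/(6·3)=37/438, b=Δ3−h3·(2M3+M4)/6=-32/219
t_q=9/4 → seg 0, τ=9/4; S=1+-959/219·τ+0·τ²+22/73·τ³=-12661/2336

  seg 0: a=1 b=-959/219 c=0 d=22/73
  seg 1: a=-4 b=823/219 c=198/73 d=-322/219
  seg 2: a=1 b=1045/219 c=-124/73 d=137/876
  seg 3: a=5 b=-32/219 c=-111/146 d=37/438
S(9/4) = -12661/2336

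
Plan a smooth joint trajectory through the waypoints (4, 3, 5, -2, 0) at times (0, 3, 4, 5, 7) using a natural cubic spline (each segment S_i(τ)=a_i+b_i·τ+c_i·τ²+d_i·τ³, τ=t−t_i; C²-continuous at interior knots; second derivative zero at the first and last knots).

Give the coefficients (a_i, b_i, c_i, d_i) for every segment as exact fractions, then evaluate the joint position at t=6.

Δ: Δ0=-1/3, Δ1=2, Δ2=-7, Δ3=1
row 1: diag=8, rhs=14; c'=1/8, d'=7/4
row 2: denom=4−1·1/8=31/8; d'=(-54−1·7/4)/(31/8)=-446/31
row 3: denom=6−1·8/31=178/31; d'=(48−1·-446/31)/(178/31)=967/89
back: M3=967/89
back: M2=-446/31−8/31·967/89=-1530/89
back: M1=7/4−1/8·-1530/89=347/89
M: M0=0, M1=347/89, M2=-1530/89, M3=967/89, M4=0
seg 0: a=4, c=M0/2=0, d=(M1−M0)/(6·3)=347/1602, b=Δ0−h0·(2M0+M1)/6=-1219/534
seg 1: a=3, c=M1/2=347/178, d=(M2−M1)/(6·1)=-1877/534, b=Δ1−h1·(2M1+M2)/6=952/267
seg 2: a=5, c=M2/2=-765/89, d=(M3−M2)/(6·1)=2497/534, b=Δ2−h2·(2M2+M3)/6=-1645/534
seg 3: a=-2, c=M3/2=967/178, d=(M4−M3)/(6·2)=-967/1068, b=Δ3−h3·(2M3+M4)/6=-1667/267
t_q=6 → seg 3, τ=1; S=-2+-1667/267·τ+967/178·τ²+-967/1068·τ³=-1323/356

  seg 0: a=4 b=-1219/534 c=0 d=347/1602
  seg 1: a=3 b=952/267 c=347/178 d=-1877/534
  seg 2: a=5 b=-1645/534 c=-765/89 d=2497/534
  seg 3: a=-2 b=-1667/267 c=967/178 d=-967/1068
S(6) = -1323/356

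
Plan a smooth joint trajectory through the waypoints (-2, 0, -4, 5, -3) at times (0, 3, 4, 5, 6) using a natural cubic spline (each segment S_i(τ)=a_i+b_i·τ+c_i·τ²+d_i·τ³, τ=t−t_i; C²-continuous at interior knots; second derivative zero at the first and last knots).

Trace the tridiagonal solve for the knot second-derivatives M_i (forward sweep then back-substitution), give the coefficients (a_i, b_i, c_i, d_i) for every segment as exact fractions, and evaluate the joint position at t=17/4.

  seg 0: a=-2 b=1483/348 c=0 d=-139/348
  seg 1: a=0 b=-1135/174 c=-417/116 d=2129/348
  seg 2: a=-4 b=1615/348 c=428/29 d=-3619/348
  seg 3: a=5 b=515/174 c=-1907/116 d=1907/348
S(17/4) = -15441/7424

Δ: Δ0=2/3, Δ1=-4, Δ2=9, Δ3=-8
row 1: diag=8, rhs=-28; c'=1/8, d'=-7/2
row 2: denom=4−1·1/8=31/8; d'=(78−1·-7/2)/(31/8)=652/31
row 3: denom=4−1·8/31=116/31; d'=(-102−1·652/31)/(116/31)=-1907/58
back: M3=-1907/58
back: M2=652/31−8/31·-1907/58=856/29
back: M1=-7/2−1/8·856/29=-417/58
M: M0=0, M1=-417/58, M2=856/29, M3=-1907/58, M4=0
seg 0: a=-2, c=M0/2=0, d=(M1−M0)/(6·3)=-139/348, b=Δ0−h0·(2M0+M1)/6=1483/348
seg 1: a=0, c=M1/2=-417/116, d=(M2−M1)/(6·1)=2129/348, b=Δ1−h1·(2M1+M2)/6=-1135/174
seg 2: a=-4, c=M2/2=428/29, d=(M3−M2)/(6·1)=-3619/348, b=Δ2−h2·(2M2+M3)/6=1615/348
seg 3: a=5, c=M3/2=-1907/116, d=(M4−M3)/(6·1)=1907/348, b=Δ3−h3·(2M3+M4)/6=515/174
t_q=17/4 → seg 2, τ=1/4; S=-4+1615/348·τ+428/29·τ²+-3619/348·τ³=-15441/7424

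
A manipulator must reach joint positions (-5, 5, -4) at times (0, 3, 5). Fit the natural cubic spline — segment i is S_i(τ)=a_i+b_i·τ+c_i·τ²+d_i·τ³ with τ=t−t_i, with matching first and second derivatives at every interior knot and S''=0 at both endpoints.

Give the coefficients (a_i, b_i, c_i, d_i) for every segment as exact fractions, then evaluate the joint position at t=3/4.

Δ: Δ0=10/3, Δ1=-9/2
row 1: diag=10, rhs=-47; c'=1/5, d'=-47/10
back: M1=-47/10
M: M0=0, M1=-47/10, M2=0
seg 0: a=-5, c=M0/2=0, d=(M1−M0)/(6·3)=-47/180, b=Δ0−h0·(2M0+M1)/6=341/60
seg 1: a=5, c=M1/2=-47/20, d=(M2−M1)/(6·2)=47/120, b=Δ1−h1·(2M1+M2)/6=-41/30
t_q=3/4 → seg 0, τ=3/4; S=-5+341/60·τ+0·τ²+-47/180·τ³=-217/256

  seg 0: a=-5 b=341/60 c=0 d=-47/180
  seg 1: a=5 b=-41/30 c=-47/20 d=47/120
S(3/4) = -217/256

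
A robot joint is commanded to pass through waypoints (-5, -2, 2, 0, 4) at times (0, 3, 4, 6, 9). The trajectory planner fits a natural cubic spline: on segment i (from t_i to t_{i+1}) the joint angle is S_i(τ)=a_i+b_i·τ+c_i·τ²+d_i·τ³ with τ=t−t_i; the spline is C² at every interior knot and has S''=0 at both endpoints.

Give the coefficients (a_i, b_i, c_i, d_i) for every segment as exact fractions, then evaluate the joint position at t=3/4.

Δ: Δ0=1, Δ1=4, Δ2=-1, Δ3=4/3
row 1: diag=8, rhs=18; c'=1/8, d'=9/4
row 2: denom=6−1·1/8=47/8; d'=(-30−1·9/4)/(47/8)=-258/47
row 3: denom=10−2·16/47=438/47; d'=(14−2·-258/47)/(438/47)=587/219
back: M3=587/219
back: M2=-258/47−16/47·587/219=-1402/219
back: M1=9/4−1/8·-1402/219=668/219
M: M0=0, M1=668/219, M2=-1402/219, M3=587/219, M4=0
seg 0: a=-5, c=M0/2=0, d=(M1−M0)/(6·3)=334/1971, b=Δ0−h0·(2M0+M1)/6=-115/219
seg 1: a=-2, c=M1/2=334/219, d=(M2−M1)/(6·1)=-115/73, b=Δ1−h1·(2M1+M2)/6=887/219
seg 2: a=2, c=M2/2=-701/219, d=(M3−M2)/(6·2)=221/292, b=Δ2−h2·(2M2+M3)/6=520/219
seg 3: a=0, c=M3/2=587/438, d=(M4−M3)/(6·3)=-587/3942, b=Δ3−h3·(2M3+M4)/6=-295/219
t_q=3/4 → seg 0, τ=3/4; S=-5+-115/219·τ+0·τ²+334/1971·τ³=-12433/2336

  seg 0: a=-5 b=-115/219 c=0 d=334/1971
  seg 1: a=-2 b=887/219 c=334/219 d=-115/73
  seg 2: a=2 b=520/219 c=-701/219 d=221/292
  seg 3: a=0 b=-295/219 c=587/438 d=-587/3942
S(3/4) = -12433/2336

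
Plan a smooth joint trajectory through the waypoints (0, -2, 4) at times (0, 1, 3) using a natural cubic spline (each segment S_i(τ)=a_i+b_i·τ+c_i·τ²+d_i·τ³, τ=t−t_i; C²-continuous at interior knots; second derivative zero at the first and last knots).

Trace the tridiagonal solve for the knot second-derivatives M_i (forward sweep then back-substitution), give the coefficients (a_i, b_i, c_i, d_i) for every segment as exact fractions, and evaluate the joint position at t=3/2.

Δ: Δ0=-2, Δ1=3
row 1: diag=6, rhs=30; c'=1/3, d'=5
back: M1=5
M: M0=0, M1=5, M2=0
seg 0: a=0, c=M0/2=0, d=(M1−M0)/(6·1)=5/6, b=Δ0−h0·(2M0+M1)/6=-17/6
seg 1: a=-2, c=M1/2=5/2, d=(M2−M1)/(6·2)=-5/12, b=Δ1−h1·(2M1+M2)/6=-1/3
t_q=3/2 → seg 1, τ=1/2; S=-2+-1/3·τ+5/2·τ²+-5/12·τ³=-51/32

  seg 0: a=0 b=-17/6 c=0 d=5/6
  seg 1: a=-2 b=-1/3 c=5/2 d=-5/12
S(3/2) = -51/32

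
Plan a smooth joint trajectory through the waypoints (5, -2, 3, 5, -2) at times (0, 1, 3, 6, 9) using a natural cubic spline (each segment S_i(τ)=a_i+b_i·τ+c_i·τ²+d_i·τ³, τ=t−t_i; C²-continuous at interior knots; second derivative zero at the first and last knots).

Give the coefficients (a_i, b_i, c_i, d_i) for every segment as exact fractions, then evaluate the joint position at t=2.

  seg 0: a=5 b=-10813/1236 c=0 d=2161/1236
  seg 1: a=-2 b=-2165/618 c=2161/412 d=-2773/2472
  seg 2: a=3 b=1241/309 c=-153/103 d=38/309
  seg 3: a=5 b=-487/309 c=-39/103 d=13/309
S(2) = -1137/824

Δ: Δ0=-7, Δ1=5/2, Δ2=2/3, Δ3=-7/3
row 1: diag=6, rhs=57; c'=1/3, d'=19/2
row 2: denom=10−2·1/3=28/3; d'=(-11−2·19/2)/(28/3)=-45/14
row 3: denom=12−3·9/28=309/28; d'=(-18−3·-45/14)/(309/28)=-78/103
back: M3=-78/103
back: M2=-45/14−9/28·-78/103=-306/103
back: M1=19/2−1/3·-306/103=2161/206
M: M0=0, M1=2161/206, M2=-306/103, M3=-78/103, M4=0
seg 0: a=5, c=M0/2=0, d=(M1−M0)/(6·1)=2161/1236, b=Δ0−h0·(2M0+M1)/6=-10813/1236
seg 1: a=-2, c=M1/2=2161/412, d=(M2−M1)/(6·2)=-2773/2472, b=Δ1−h1·(2M1+M2)/6=-2165/618
seg 2: a=3, c=M2/2=-153/103, d=(M3−M2)/(6·3)=38/309, b=Δ2−h2·(2M2+M3)/6=1241/309
seg 3: a=5, c=M3/2=-39/103, d=(M4−M3)/(6·3)=13/309, b=Δ3−h3·(2M3+M4)/6=-487/309
t_q=2 → seg 1, τ=1; S=-2+-2165/618·τ+2161/412·τ²+-2773/2472·τ³=-1137/824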